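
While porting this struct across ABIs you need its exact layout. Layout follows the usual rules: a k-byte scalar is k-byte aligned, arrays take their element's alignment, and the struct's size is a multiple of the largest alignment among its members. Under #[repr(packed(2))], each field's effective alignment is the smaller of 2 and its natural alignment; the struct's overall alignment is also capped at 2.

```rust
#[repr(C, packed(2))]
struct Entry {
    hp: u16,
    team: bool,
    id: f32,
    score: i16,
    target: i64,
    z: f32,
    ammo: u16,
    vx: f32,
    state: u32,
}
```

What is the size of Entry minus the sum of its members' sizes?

@0: hp [2B, align 2] → 2
@2: team [1B, align 1] → 3
+1 pad (align 2)
@4: id [4B, align 2] → 8
@8: score [2B, align 2] → 10
@10: target [8B, align 2] → 18
@18: z [4B, align 2] → 22
@22: ammo [2B, align 2] → 24
@24: vx [4B, align 2] → 28
@28: state [4B, align 2] → 32
size 32, align 2
data bytes 31, size 32 → padding 1

1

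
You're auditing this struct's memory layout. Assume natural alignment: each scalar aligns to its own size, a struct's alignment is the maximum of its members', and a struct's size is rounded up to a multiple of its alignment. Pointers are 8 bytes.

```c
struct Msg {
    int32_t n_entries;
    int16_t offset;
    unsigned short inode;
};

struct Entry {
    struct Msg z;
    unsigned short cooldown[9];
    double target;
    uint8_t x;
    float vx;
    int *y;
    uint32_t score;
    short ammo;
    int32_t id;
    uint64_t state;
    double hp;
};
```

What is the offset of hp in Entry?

Msg: 0..4  n_entries  (4B, 4-aligned); 4..6  offset  (2B, 2-aligned); 6..8  inode  (2B, 2-aligned); sizeof = 8, alignof = 4
0..8  z  (8B, 4-aligned)
8..26  cooldown  (18B, 2-aligned)
26..32  -- padding (6B)
32..40  target  (8B, 8-aligned)
40..41  x  (1B, 1-aligned)
41..44  -- padding (3B)
44..48  vx  (4B, 4-aligned)
48..56  y  (8B, 8-aligned)
56..60  score  (4B, 4-aligned)
60..62  ammo  (2B, 2-aligned)
62..64  -- padding (2B)
64..68  id  (4B, 4-aligned)
68..72  -- padding (4B)
72..80  state  (8B, 8-aligned)
80..88  hp  (8B, 8-aligned)

80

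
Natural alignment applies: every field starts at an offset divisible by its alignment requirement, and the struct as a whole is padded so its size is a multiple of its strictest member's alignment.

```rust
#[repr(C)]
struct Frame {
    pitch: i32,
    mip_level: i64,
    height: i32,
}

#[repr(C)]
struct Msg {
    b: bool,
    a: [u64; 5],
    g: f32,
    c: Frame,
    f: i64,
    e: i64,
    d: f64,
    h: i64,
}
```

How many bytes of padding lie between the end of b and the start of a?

7

Frame: 0..4  pitch  (4B, 4-aligned); 4..8  -- padding (4B); 8..16  mip_level  (8B, 8-aligned); 16..20  height  (4B, 4-aligned); 20..24  -- tail padding (4B); sizeof = 24, alignof = 8
0..1  b  (1B, 1-aligned)
1..8  -- padding (7B)
8..48  a  (40B, 8-aligned)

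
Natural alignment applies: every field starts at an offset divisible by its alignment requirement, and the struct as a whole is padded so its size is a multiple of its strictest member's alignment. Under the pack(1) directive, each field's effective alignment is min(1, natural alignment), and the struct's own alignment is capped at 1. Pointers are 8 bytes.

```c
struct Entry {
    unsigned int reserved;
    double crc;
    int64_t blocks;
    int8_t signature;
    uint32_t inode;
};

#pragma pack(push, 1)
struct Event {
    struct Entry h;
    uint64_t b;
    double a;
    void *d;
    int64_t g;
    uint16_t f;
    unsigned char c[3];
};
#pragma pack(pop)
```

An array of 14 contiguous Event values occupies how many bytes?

966

Entry: @0: reserved [4B, align 4] → 4; +4 pad (align 8); @8: crc [8B, align 8] → 16; @16: blocks [8B, align 8] → 24; @24: signature [1B, align 1] → 25; +3 pad (align 4); @28: inode [4B, align 4] → 32; size 32, align 8
@0: h [32B, align 1] → 32
@32: b [8B, align 1] → 40
@40: a [8B, align 1] → 48
@48: d [8B, align 1] → 56
@56: g [8B, align 1] → 64
@64: f [2B, align 1] → 66
@66: c [3B, align 1] → 69
size 69, align 1
array of 14: 14 × 69 = 966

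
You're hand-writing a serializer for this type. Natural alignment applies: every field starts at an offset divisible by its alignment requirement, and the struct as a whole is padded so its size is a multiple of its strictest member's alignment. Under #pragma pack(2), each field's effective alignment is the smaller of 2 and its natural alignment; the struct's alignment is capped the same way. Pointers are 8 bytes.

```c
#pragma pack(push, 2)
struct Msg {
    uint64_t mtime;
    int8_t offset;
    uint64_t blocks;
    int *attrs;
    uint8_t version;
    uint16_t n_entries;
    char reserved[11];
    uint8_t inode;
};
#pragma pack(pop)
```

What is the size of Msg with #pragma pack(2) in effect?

mtime at 0 (size 8, align 2) → ends 8
offset at 8 (size 1, align 1) → ends 9
pad 1 to align 2 for blocks
blocks at 10 (size 8, align 2) → ends 18
attrs at 18 (size 8, align 2) → ends 26
version at 26 (size 1, align 1) → ends 27
pad 1 to align 2 for n_entries
n_entries at 28 (size 2, align 2) → ends 30
reserved at 30 (size 11, align 1) → ends 41
inode at 41 (size 1, align 1) → ends 42
total 42 bytes, alignment 2

42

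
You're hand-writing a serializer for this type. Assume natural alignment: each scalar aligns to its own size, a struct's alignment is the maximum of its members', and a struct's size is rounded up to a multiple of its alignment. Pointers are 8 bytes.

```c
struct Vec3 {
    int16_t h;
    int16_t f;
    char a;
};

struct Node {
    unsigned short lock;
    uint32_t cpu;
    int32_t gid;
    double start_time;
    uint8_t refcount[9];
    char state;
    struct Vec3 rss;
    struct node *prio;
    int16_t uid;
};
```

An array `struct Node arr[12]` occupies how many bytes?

Vec3: h at 0 (size 2, align 2) → ends 2; f at 2 (size 2, align 2) → ends 4; a at 4 (size 1, align 1) → ends 5; tail pad 1 to reach multiple of 2; total 6 bytes, alignment 2
lock at 0 (size 2, align 2) → ends 2
pad 2 to align 4 for cpu
cpu at 4 (size 4, align 4) → ends 8
gid at 8 (size 4, align 4) → ends 12
pad 4 to align 8 for start_time
start_time at 16 (size 8, align 8) → ends 24
refcount at 24 (size 9, align 1) → ends 33
state at 33 (size 1, align 1) → ends 34
rss at 34 (size 6, align 2) → ends 40
prio at 40 (size 8, align 8) → ends 48
uid at 48 (size 2, align 2) → ends 50
tail pad 6 to reach multiple of 8
total 56 bytes, alignment 8
array of 12: 12 × 56 = 672

672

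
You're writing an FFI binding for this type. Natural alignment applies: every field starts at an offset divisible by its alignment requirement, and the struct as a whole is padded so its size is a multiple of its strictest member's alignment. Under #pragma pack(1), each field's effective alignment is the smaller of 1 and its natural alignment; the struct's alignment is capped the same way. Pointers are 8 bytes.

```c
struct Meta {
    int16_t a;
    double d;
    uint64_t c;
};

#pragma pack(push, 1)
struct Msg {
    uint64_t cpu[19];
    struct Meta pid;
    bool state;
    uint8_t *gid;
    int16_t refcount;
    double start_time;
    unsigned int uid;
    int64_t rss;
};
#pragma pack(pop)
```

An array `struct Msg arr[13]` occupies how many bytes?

Meta: a at 0 (size 2, align 2) → ends 2; pad 6 to align 8 for d; d at 8 (size 8, align 8) → ends 16; c at 16 (size 8, align 8) → ends 24; total 24 bytes, alignment 8
cpu at 0 (size 152, align 1) → ends 152
pid at 152 (size 24, align 1) → ends 176
state at 176 (size 1, align 1) → ends 177
gid at 177 (size 8, align 1) → ends 185
refcount at 185 (size 2, align 1) → ends 187
start_time at 187 (size 8, align 1) → ends 195
uid at 195 (size 4, align 1) → ends 199
rss at 199 (size 8, align 1) → ends 207
total 207 bytes, alignment 1
array of 13: 13 × 207 = 2691

2691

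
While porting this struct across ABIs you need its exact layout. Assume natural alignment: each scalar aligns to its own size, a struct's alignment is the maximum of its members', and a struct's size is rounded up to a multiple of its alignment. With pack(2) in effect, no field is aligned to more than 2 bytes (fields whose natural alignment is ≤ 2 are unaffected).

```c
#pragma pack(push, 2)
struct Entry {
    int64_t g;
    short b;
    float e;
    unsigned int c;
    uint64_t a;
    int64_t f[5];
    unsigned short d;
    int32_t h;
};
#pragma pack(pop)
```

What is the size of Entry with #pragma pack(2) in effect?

@0: g [8B, align 2] → 8
@8: b [2B, align 2] → 10
@10: e [4B, align 2] → 14
@14: c [4B, align 2] → 18
@18: a [8B, align 2] → 26
@26: f [40B, align 2] → 66
@66: d [2B, align 2] → 68
@68: h [4B, align 2] → 72
size 72, align 2

72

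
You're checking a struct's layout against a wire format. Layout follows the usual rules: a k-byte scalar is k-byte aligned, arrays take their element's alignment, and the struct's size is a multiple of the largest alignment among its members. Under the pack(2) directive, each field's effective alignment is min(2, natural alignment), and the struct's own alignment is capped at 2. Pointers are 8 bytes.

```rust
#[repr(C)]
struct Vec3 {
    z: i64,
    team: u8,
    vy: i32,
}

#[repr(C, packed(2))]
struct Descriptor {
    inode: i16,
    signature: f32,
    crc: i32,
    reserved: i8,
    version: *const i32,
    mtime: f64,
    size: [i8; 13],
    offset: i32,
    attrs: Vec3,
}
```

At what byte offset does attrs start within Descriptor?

Vec3: @0: z [8B, align 8] → 8; @8: team [1B, align 1] → 9; +3 pad (align 4); @12: vy [4B, align 4] → 16; size 16, align 8
@0: inode [2B, align 2] → 2
@2: signature [4B, align 2] → 6
@6: crc [4B, align 2] → 10
@10: reserved [1B, align 1] → 11
+1 pad (align 2)
@12: version [8B, align 2] → 20
@20: mtime [8B, align 2] → 28
@28: size [13B, align 1] → 41
+1 pad (align 2)
@42: offset [4B, align 2] → 46
@46: attrs [16B, align 2] → 62

46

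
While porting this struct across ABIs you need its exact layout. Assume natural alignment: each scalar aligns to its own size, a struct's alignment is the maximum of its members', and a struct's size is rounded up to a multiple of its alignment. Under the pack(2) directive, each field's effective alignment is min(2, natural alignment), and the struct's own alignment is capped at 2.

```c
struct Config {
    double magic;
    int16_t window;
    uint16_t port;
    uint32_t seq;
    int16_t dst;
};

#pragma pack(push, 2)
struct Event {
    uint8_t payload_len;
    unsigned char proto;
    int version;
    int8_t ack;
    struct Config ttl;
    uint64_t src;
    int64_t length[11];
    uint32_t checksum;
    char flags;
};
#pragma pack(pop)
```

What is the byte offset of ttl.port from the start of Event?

18

Config: 0..8  magic  (8B, 8-aligned); 8..10  window  (2B, 2-aligned); 10..12  port  (2B, 2-aligned); 12..16  seq  (4B, 4-aligned); 16..18  dst  (2B, 2-aligned); 18..24  -- tail padding (6B); sizeof = 24, alignof = 8
0..1  payload_len  (1B, 1-aligned)
1..2  proto  (1B, 1-aligned)
2..6  version  (4B, 2-aligned)
6..7  ack  (1B, 1-aligned)
7..8  -- padding (1B)
8..32  ttl  (24B, 2-aligned)
within Config: port at 10
8 + 10 = 18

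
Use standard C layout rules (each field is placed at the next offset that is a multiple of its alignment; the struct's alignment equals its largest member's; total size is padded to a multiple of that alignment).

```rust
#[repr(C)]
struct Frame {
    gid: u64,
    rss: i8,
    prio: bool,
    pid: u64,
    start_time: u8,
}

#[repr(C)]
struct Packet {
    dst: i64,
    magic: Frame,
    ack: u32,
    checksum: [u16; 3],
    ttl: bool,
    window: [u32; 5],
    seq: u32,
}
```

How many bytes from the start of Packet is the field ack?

Frame: @0: gid [8B, align 8] → 8; @8: rss [1B, align 1] → 9; @9: prio [1B, align 1] → 10; +6 pad (align 8); @16: pid [8B, align 8] → 24; @24: start_time [1B, align 1] → 25; +7 tail pad (align 8); size 32, align 8
@0: dst [8B, align 8] → 8
@8: magic [32B, align 8] → 40
@40: ack [4B, align 4] → 44

40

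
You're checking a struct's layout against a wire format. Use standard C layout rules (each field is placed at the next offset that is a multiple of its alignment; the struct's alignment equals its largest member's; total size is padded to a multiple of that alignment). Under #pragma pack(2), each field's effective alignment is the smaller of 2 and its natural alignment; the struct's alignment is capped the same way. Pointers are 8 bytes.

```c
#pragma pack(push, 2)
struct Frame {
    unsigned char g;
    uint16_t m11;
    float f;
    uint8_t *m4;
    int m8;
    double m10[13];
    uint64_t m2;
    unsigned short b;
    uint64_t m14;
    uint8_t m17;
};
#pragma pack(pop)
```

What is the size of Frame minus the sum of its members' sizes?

2

g at 0 (size 1, align 1) → ends 1
pad 1 to align 2 for m11
m11 at 2 (size 2, align 2) → ends 4
f at 4 (size 4, align 2) → ends 8
m4 at 8 (size 8, align 2) → ends 16
m8 at 16 (size 4, align 2) → ends 20
m10 at 20 (size 104, align 2) → ends 124
m2 at 124 (size 8, align 2) → ends 132
b at 132 (size 2, align 2) → ends 134
m14 at 134 (size 8, align 2) → ends 142
m17 at 142 (size 1, align 1) → ends 143
tail pad 1 to reach multiple of 2
total 144 bytes, alignment 2
data bytes 142, size 144 → padding 2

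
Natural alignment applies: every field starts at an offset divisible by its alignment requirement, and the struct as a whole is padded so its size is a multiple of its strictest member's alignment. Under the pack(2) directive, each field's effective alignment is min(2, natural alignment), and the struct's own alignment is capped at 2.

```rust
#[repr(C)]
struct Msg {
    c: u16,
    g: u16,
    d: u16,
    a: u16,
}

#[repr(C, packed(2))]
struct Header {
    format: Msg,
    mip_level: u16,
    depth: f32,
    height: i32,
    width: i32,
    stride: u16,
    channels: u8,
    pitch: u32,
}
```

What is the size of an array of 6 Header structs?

Msg: @0: c [2B, align 2] → 2; @2: g [2B, align 2] → 4; @4: d [2B, align 2] → 6; @6: a [2B, align 2] → 8; size 8, align 2
@0: format [8B, align 2] → 8
@8: mip_level [2B, align 2] → 10
@10: depth [4B, align 2] → 14
@14: height [4B, align 2] → 18
@18: width [4B, align 2] → 22
@22: stride [2B, align 2] → 24
@24: channels [1B, align 1] → 25
+1 pad (align 2)
@26: pitch [4B, align 2] → 30
size 30, align 2
array of 6: 6 × 30 = 180

180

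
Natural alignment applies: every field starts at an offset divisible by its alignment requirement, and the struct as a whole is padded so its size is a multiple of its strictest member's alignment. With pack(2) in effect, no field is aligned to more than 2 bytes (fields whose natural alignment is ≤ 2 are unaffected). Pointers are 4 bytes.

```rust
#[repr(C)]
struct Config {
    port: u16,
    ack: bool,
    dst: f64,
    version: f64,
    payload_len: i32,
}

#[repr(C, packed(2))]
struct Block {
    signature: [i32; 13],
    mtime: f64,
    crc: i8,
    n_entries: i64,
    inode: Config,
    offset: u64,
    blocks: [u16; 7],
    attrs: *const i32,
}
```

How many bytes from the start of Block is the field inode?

70

Config: 0..2  port  (2B, 2-aligned); 2..3  ack  (1B, 1-aligned); 3..8  -- padding (5B); 8..16  dst  (8B, 8-aligned); 16..24  version  (8B, 8-aligned); 24..28  payload_len  (4B, 4-aligned); 28..32  -- tail padding (4B); sizeof = 32, alignof = 8
0..52  signature  (52B, 2-aligned)
52..60  mtime  (8B, 2-aligned)
60..61  crc  (1B, 1-aligned)
61..62  -- padding (1B)
62..70  n_entries  (8B, 2-aligned)
70..102  inode  (32B, 2-aligned)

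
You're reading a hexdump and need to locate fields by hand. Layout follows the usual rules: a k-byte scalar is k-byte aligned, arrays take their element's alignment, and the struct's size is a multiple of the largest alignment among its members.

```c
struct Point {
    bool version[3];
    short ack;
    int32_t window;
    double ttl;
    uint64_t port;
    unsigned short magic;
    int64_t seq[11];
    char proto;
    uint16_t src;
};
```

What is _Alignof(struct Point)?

member alignments: version=1, ack=2, window=4, ttl=8, port=8, magic=2, seq=8, proto=1, src=2
max = 8

8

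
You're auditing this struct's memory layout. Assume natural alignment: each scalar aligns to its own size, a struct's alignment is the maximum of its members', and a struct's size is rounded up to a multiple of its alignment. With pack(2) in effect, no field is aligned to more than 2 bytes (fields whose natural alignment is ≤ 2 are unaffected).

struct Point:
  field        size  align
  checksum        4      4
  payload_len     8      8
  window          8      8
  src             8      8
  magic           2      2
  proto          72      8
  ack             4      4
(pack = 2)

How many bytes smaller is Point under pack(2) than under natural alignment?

natural layout:
  @0: checksum [4B, align 4] → 4
  +4 pad (align 8)
  @8: payload_len [8B, align 8] → 16
  @16: window [8B, align 8] → 24
  @24: src [8B, align 8] → 32
  @32: magic [2B, align 2] → 34
  +6 pad (align 8)
  @40: proto [72B, align 8] → 112
  @112: ack [4B, align 4] → 116
  +4 tail pad (align 8)
  size 120, align 8
packed(2) layout:
  @0: checksum [4B, align 2] → 4
  @4: payload_len [8B, align 2] → 12
  @12: window [8B, align 2] → 20
  @20: src [8B, align 2] → 28
  @28: magic [2B, align 2] → 30
  @30: proto [72B, align 2] → 102
  @102: ack [4B, align 2] → 106
  size 106, align 2
120 − 106 = 14

14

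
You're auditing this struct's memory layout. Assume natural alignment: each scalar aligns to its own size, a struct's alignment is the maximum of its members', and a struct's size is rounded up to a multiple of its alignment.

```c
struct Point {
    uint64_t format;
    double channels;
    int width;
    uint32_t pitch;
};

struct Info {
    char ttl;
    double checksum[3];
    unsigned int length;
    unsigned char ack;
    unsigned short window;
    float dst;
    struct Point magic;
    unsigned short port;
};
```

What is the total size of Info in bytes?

80 bytes

Point: format at 0 (size 8, align 8) → ends 8; channels at 8 (size 8, align 8) → ends 16; width at 16 (size 4, align 4) → ends 20; pitch at 20 (size 4, align 4) → ends 24; total 24 bytes, alignment 8
ttl at 0 (size 1, align 1) → ends 1
pad 7 to align 8 for checksum
checksum at 8 (size 24, align 8) → ends 32
length at 32 (size 4, align 4) → ends 36
ack at 36 (size 1, align 1) → ends 37
pad 1 to align 2 for window
window at 38 (size 2, align 2) → ends 40
dst at 40 (size 4, align 4) → ends 44
pad 4 to align 8 for magic
magic at 48 (size 24, align 8) → ends 72
port at 72 (size 2, align 2) → ends 74
tail pad 6 to reach multiple of 8
total 80 bytes, alignment 8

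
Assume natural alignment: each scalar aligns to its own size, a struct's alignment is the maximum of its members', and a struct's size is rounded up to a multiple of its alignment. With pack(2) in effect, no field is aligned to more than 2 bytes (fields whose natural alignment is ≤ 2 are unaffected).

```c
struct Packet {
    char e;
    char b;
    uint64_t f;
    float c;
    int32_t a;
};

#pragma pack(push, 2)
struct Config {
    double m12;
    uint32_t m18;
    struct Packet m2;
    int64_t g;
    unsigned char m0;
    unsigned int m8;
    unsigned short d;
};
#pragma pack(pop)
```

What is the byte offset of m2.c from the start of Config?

Packet: e at 0 (size 1, align 1) → ends 1; b at 1 (size 1, align 1) → ends 2; pad 6 to align 8 for f; f at 8 (size 8, align 8) → ends 16; c at 16 (size 4, align 4) → ends 20; a at 20 (size 4, align 4) → ends 24; total 24 bytes, alignment 8
m12 at 0 (size 8, align 2) → ends 8
m18 at 8 (size 4, align 2) → ends 12
m2 at 12 (size 24, align 2) → ends 36
within Packet: c at 16
12 + 16 = 28

28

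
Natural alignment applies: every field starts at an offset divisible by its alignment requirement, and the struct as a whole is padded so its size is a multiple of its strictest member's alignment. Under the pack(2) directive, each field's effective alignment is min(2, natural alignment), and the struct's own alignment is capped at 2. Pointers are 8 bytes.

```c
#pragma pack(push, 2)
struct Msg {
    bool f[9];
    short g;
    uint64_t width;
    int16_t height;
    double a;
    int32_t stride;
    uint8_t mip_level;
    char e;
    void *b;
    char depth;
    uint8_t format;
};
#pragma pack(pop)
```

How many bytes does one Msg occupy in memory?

@0: f [9B, align 1] → 9
+1 pad (align 2)
@10: g [2B, align 2] → 12
@12: width [8B, align 2] → 20
@20: height [2B, align 2] → 22
@22: a [8B, align 2] → 30
@30: stride [4B, align 2] → 34
@34: mip_level [1B, align 1] → 35
@35: e [1B, align 1] → 36
@36: b [8B, align 2] → 44
@44: depth [1B, align 1] → 45
@45: format [1B, align 1] → 46
size 46, align 2

46 bytes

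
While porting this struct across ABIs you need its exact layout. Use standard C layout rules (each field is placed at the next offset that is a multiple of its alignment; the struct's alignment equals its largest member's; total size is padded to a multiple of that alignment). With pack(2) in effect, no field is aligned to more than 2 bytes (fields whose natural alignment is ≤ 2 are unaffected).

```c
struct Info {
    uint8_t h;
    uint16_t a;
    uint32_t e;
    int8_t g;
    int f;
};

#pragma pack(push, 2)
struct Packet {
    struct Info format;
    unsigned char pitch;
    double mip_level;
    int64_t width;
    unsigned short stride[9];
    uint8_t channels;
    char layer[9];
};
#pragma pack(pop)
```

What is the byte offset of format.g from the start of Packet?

8

Info: h at 0 (size 1, align 1) → ends 1; pad 1 to align 2 for a; a at 2 (size 2, align 2) → ends 4; e at 4 (size 4, align 4) → ends 8; g at 8 (size 1, align 1) → ends 9; pad 3 to align 4 for f; f at 12 (size 4, align 4) → ends 16; total 16 bytes, alignment 4
format at 0 (size 16, align 2) → ends 16
within Info: g at 8
0 + 8 = 8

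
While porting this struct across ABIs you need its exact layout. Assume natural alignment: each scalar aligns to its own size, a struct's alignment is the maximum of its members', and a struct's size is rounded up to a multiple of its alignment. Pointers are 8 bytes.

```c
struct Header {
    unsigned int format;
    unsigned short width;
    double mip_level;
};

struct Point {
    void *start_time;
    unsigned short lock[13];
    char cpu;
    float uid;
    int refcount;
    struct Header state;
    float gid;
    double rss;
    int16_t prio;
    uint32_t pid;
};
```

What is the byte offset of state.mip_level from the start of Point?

Header: 0..4  format  (4B, 4-aligned); 4..6  width  (2B, 2-aligned); 6..8  -- padding (2B); 8..16  mip_level  (8B, 8-aligned); sizeof = 16, alignof = 8
0..8  start_time  (8B, 8-aligned)
8..34  lock  (26B, 2-aligned)
34..35  cpu  (1B, 1-aligned)
35..36  -- padding (1B)
36..40  uid  (4B, 4-aligned)
40..44  refcount  (4B, 4-aligned)
44..48  -- padding (4B)
48..64  state  (16B, 8-aligned)
within Header: mip_level at 8
48 + 8 = 56

56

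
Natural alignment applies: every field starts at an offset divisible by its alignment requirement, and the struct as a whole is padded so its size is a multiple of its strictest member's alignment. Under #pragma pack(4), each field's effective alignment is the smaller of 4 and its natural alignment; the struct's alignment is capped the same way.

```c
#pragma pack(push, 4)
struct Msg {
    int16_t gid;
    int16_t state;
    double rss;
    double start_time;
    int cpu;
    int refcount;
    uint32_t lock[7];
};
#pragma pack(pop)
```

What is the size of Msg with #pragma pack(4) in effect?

0..2  gid  (2B, 2-aligned)
2..4  state  (2B, 2-aligned)
4..12  rss  (8B, 4-aligned)
12..20  start_time  (8B, 4-aligned)
20..24  cpu  (4B, 4-aligned)
24..28  refcount  (4B, 4-aligned)
28..56  lock  (28B, 4-aligned)
sizeof = 56, alignof = 4

56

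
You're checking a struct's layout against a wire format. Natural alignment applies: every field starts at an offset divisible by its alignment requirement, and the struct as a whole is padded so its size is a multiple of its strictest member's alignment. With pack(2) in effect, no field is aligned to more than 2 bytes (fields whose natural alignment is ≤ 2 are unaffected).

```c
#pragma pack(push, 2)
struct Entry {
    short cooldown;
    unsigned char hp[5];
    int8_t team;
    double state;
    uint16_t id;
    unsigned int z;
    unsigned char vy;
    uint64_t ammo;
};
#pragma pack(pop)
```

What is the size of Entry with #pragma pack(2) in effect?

cooldown at 0 (size 2, align 2) → ends 2
hp at 2 (size 5, align 1) → ends 7
team at 7 (size 1, align 1) → ends 8
state at 8 (size 8, align 2) → ends 16
id at 16 (size 2, align 2) → ends 18
z at 18 (size 4, align 2) → ends 22
vy at 22 (size 1, align 1) → ends 23
pad 1 to align 2 for ammo
ammo at 24 (size 8, align 2) → ends 32
total 32 bytes, alignment 2

32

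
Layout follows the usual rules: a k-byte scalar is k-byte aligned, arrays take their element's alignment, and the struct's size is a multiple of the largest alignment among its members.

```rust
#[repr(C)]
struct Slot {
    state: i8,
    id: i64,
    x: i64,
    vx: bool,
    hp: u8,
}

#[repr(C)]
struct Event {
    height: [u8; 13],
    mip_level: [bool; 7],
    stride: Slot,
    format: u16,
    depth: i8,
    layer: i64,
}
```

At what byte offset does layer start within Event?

64

Slot: state at 0 (size 1, align 1) → ends 1; pad 7 to align 8 for id; id at 8 (size 8, align 8) → ends 16; x at 16 (size 8, align 8) → ends 24; vx at 24 (size 1, align 1) → ends 25; hp at 25 (size 1, align 1) → ends 26; tail pad 6 to reach multiple of 8; total 32 bytes, alignment 8
height at 0 (size 13, align 1) → ends 13
mip_level at 13 (size 7, align 1) → ends 20
pad 4 to align 8 for stride
stride at 24 (size 32, align 8) → ends 56
format at 56 (size 2, align 2) → ends 58
depth at 58 (size 1, align 1) → ends 59
pad 5 to align 8 for layer
layer at 64 (size 8, align 8) → ends 72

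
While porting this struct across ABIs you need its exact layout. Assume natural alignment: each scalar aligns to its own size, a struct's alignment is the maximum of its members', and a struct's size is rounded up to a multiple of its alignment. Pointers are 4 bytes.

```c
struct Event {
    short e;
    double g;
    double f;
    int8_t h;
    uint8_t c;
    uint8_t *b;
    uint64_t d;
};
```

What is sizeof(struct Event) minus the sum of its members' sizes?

8

0..2  e  (2B, 2-aligned)
2..8  -- padding (6B)
8..16  g  (8B, 8-aligned)
16..24  f  (8B, 8-aligned)
24..25  h  (1B, 1-aligned)
25..26  c  (1B, 1-aligned)
26..28  -- padding (2B)
28..32  b  (4B, 4-aligned)
32..40  d  (8B, 8-aligned)
sizeof = 40, alignof = 8
data bytes 32, size 40 → padding 8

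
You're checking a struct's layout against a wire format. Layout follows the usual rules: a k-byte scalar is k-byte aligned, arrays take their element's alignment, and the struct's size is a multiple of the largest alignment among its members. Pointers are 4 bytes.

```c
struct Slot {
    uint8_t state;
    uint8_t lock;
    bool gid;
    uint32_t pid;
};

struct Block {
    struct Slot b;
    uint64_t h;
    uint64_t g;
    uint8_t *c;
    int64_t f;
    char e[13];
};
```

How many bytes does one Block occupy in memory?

Slot: @0: state [1B, align 1] → 1; @1: lock [1B, align 1] → 2; @2: gid [1B, align 1] → 3; +1 pad (align 4); @4: pid [4B, align 4] → 8; size 8, align 4
@0: b [8B, align 4] → 8
@8: h [8B, align 8] → 16
@16: g [8B, align 8] → 24
@24: c [4B, align 4] → 28
+4 pad (align 8)
@32: f [8B, align 8] → 40
@40: e [13B, align 1] → 53
+3 tail pad (align 8)
size 56, align 8

56 bytes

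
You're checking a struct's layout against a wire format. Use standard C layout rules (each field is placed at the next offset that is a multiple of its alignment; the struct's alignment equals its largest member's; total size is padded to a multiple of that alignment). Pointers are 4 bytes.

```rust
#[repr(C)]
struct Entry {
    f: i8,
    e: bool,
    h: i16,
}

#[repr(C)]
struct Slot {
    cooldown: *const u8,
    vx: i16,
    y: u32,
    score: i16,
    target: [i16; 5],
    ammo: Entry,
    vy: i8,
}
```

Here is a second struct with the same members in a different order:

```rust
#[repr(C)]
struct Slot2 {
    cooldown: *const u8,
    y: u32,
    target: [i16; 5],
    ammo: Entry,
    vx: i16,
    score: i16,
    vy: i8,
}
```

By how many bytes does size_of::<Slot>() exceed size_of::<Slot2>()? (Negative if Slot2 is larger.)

Entry: f at 0 (size 1, align 1) → ends 1; e at 1 (size 1, align 1) → ends 2; h at 2 (size 2, align 2) → ends 4; total 4 bytes, alignment 2
cooldown at 0 (size 4, align 4) → ends 4
vx at 4 (size 2, align 2) → ends 6
pad 2 to align 4 for y
y at 8 (size 4, align 4) → ends 12
score at 12 (size 2, align 2) → ends 14
target at 14 (size 10, align 2) → ends 24
ammo at 24 (size 4, align 2) → ends 28
vy at 28 (size 1, align 1) → ends 29
tail pad 3 to reach multiple of 4
total 32 bytes, alignment 4
— Slot2 —
cooldown at 0 (size 4, align 4) → ends 4
y at 4 (size 4, align 4) → ends 8
target at 8 (size 10, align 2) → ends 18
ammo at 18 (size 4, align 2) → ends 22
vx at 22 (size 2, align 2) → ends 24
score at 24 (size 2, align 2) → ends 26
vy at 26 (size 1, align 1) → ends 27
tail pad 1 to reach multiple of 4
total 28 bytes, alignment 4
32 − 28 = 4

4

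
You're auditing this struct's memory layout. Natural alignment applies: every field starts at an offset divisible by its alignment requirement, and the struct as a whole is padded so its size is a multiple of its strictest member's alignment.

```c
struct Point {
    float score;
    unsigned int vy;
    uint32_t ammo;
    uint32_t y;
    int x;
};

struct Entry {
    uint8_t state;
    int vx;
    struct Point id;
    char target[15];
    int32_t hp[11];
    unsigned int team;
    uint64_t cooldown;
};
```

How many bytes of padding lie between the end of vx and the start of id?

Point: score at 0 (size 4, align 4) → ends 4; vy at 4 (size 4, align 4) → ends 8; ammo at 8 (size 4, align 4) → ends 12; y at 12 (size 4, align 4) → ends 16; x at 16 (size 4, align 4) → ends 20; total 20 bytes, alignment 4
state at 0 (size 1, align 1) → ends 1
pad 3 to align 4 for vx
vx at 4 (size 4, align 4) → ends 8
id at 8 (size 20, align 4) → ends 28

0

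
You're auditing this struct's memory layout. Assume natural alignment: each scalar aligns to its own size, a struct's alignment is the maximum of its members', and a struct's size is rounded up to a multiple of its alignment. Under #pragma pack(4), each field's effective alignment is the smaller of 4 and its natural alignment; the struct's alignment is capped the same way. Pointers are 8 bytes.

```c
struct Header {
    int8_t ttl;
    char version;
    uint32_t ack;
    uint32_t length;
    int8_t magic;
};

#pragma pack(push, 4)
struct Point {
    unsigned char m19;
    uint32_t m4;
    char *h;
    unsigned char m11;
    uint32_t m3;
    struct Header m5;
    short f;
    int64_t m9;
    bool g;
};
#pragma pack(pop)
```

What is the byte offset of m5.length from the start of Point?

32

Header: 0..1  ttl  (1B, 1-aligned); 1..2  version  (1B, 1-aligned); 2..4  -- padding (2B); 4..8  ack  (4B, 4-aligned); 8..12  length  (4B, 4-aligned); 12..13  magic  (1B, 1-aligned); 13..16  -- tail padding (3B); sizeof = 16, alignof = 4
0..1  m19  (1B, 1-aligned)
1..4  -- padding (3B)
4..8  m4  (4B, 4-aligned)
8..16  h  (8B, 4-aligned)
16..17  m11  (1B, 1-aligned)
17..20  -- padding (3B)
20..24  m3  (4B, 4-aligned)
24..40  m5  (16B, 4-aligned)
within Header: length at 8
24 + 8 = 32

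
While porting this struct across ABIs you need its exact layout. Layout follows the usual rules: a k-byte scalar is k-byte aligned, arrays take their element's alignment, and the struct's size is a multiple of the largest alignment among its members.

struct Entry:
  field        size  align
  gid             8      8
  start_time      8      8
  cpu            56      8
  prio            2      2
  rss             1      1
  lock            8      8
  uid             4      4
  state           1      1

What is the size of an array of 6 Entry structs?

576

0..8  gid  (8B, 8-aligned)
8..16  start_time  (8B, 8-aligned)
16..72  cpu  (56B, 8-aligned)
72..74  prio  (2B, 2-aligned)
74..75  rss  (1B, 1-aligned)
75..80  -- padding (5B)
80..88  lock  (8B, 8-aligned)
88..92  uid  (4B, 4-aligned)
92..93  state  (1B, 1-aligned)
93..96  -- tail padding (3B)
sizeof = 96, alignof = 8
array of 6: 6 × 96 = 576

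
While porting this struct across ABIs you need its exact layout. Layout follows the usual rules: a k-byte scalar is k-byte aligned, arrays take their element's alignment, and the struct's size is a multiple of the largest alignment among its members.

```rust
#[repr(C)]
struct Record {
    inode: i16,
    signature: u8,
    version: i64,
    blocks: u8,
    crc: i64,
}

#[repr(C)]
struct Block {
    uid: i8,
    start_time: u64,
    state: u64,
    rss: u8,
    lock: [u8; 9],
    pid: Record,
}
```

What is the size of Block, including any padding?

Record: @0: inode [2B, align 2] → 2; @2: signature [1B, align 1] → 3; +5 pad (align 8); @8: version [8B, align 8] → 16; @16: blocks [1B, align 1] → 17; +7 pad (align 8); @24: crc [8B, align 8] → 32; size 32, align 8
@0: uid [1B, align 1] → 1
+7 pad (align 8)
@8: start_time [8B, align 8] → 16
@16: state [8B, align 8] → 24
@24: rss [1B, align 1] → 25
@25: lock [9B, align 1] → 34
+6 pad (align 8)
@40: pid [32B, align 8] → 72
size 72, align 8

72 bytes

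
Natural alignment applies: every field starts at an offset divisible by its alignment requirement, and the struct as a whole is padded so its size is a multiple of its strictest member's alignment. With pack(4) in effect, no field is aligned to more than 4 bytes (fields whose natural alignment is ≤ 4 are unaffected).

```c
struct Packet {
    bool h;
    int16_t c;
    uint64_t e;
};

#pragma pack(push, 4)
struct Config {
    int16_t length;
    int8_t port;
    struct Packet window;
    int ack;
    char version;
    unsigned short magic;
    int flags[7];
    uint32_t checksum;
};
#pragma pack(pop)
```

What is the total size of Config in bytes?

60 bytes

Packet: @0: h [1B, align 1] → 1; +1 pad (align 2); @2: c [2B, align 2] → 4; +4 pad (align 8); @8: e [8B, align 8] → 16; size 16, align 8
@0: length [2B, align 2] → 2
@2: port [1B, align 1] → 3
+1 pad (align 4)
@4: window [16B, align 4] → 20
@20: ack [4B, align 4] → 24
@24: version [1B, align 1] → 25
+1 pad (align 2)
@26: magic [2B, align 2] → 28
@28: flags [28B, align 4] → 56
@56: checksum [4B, align 4] → 60
size 60, align 4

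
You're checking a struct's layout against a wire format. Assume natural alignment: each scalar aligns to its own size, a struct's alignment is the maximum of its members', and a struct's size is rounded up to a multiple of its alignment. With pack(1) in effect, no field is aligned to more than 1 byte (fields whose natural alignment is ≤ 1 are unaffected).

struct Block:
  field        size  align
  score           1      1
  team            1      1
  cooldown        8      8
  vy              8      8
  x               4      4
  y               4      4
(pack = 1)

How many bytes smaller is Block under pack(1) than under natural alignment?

natural layout:
  0..1  score  (1B, 1-aligned)
  1..2  team  (1B, 1-aligned)
  2..8  -- padding (6B)
  8..16  cooldown  (8B, 8-aligned)
  16..24  vy  (8B, 8-aligned)
  24..28  x  (4B, 4-aligned)
  28..32  y  (4B, 4-aligned)
  sizeof = 32, alignof = 8
packed(1) layout:
  0..1  score  (1B, 1-aligned)
  1..2  team  (1B, 1-aligned)
  2..10  cooldown  (8B, 1-aligned)
  10..18  vy  (8B, 1-aligned)
  18..22  x  (4B, 1-aligned)
  22..26  y  (4B, 1-aligned)
  sizeof = 26, alignof = 1
32 − 26 = 6

6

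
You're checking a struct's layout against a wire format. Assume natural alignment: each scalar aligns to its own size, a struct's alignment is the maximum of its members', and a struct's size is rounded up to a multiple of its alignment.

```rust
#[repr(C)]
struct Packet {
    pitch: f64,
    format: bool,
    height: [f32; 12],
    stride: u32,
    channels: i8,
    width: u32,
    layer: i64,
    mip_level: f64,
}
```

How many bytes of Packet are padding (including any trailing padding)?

pitch at 0 (size 8, align 8) → ends 8
format at 8 (size 1, align 1) → ends 9
pad 3 to align 4 for height
height at 12 (size 48, align 4) → ends 60
stride at 60 (size 4, align 4) → ends 64
channels at 64 (size 1, align 1) → ends 65
pad 3 to align 4 for width
width at 68 (size 4, align 4) → ends 72
layer at 72 (size 8, align 8) → ends 80
mip_level at 80 (size 8, align 8) → ends 88
total 88 bytes, alignment 8
data bytes 82, size 88 → padding 6

6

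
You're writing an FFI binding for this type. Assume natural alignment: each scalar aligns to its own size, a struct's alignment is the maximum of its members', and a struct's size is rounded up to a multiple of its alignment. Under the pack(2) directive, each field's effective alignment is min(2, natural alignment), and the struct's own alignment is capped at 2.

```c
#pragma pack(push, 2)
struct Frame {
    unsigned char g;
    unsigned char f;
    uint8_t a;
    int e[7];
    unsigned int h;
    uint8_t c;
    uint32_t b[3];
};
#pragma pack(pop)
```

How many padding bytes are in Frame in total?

0..1  g  (1B, 1-aligned)
1..2  f  (1B, 1-aligned)
2..3  a  (1B, 1-aligned)
3..4  -- padding (1B)
4..32  e  (28B, 2-aligned)
32..36  h  (4B, 2-aligned)
36..37  c  (1B, 1-aligned)
37..38  -- padding (1B)
38..50  b  (12B, 2-aligned)
sizeof = 50, alignof = 2
data bytes 48, size 50 → padding 2

2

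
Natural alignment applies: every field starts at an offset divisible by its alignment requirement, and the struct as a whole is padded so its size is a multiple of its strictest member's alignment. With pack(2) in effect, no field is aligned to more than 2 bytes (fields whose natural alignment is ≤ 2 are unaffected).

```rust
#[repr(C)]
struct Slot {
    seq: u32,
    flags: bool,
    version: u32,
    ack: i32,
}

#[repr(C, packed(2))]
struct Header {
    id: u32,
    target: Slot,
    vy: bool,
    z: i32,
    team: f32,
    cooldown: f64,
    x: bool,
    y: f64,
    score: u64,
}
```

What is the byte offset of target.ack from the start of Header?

16

Slot: seq at 0 (size 4, align 4) → ends 4; flags at 4 (size 1, align 1) → ends 5; pad 3 to align 4 for version; version at 8 (size 4, align 4) → ends 12; ack at 12 (size 4, align 4) → ends 16; total 16 bytes, alignment 4
id at 0 (size 4, align 2) → ends 4
target at 4 (size 16, align 2) → ends 20
within Slot: ack at 12
4 + 12 = 16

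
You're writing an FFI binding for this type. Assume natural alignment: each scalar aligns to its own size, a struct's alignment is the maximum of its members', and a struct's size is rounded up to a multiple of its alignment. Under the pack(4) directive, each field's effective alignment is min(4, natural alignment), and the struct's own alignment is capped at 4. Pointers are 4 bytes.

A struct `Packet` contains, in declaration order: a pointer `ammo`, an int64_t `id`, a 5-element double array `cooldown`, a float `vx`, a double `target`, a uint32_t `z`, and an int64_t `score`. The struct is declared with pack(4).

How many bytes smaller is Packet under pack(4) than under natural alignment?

12

natural layout:
  0..4  ammo  (4B, 4-aligned)
  4..8  -- padding (4B)
  8..16  id  (8B, 8-aligned)
  16..56  cooldown  (40B, 8-aligned)
  56..60  vx  (4B, 4-aligned)
  60..64  -- padding (4B)
  64..72  target  (8B, 8-aligned)
  72..76  z  (4B, 4-aligned)
  76..80  -- padding (4B)
  80..88  score  (8B, 8-aligned)
  sizeof = 88, alignof = 8
packed(4) layout:
  0..4  ammo  (4B, 4-aligned)
  4..12  id  (8B, 4-aligned)
  12..52  cooldown  (40B, 4-aligned)
  52..56  vx  (4B, 4-aligned)
  56..64  target  (8B, 4-aligned)
  64..68  z  (4B, 4-aligned)
  68..76  score  (8B, 4-aligned)
  sizeof = 76, alignof = 4
88 − 76 = 12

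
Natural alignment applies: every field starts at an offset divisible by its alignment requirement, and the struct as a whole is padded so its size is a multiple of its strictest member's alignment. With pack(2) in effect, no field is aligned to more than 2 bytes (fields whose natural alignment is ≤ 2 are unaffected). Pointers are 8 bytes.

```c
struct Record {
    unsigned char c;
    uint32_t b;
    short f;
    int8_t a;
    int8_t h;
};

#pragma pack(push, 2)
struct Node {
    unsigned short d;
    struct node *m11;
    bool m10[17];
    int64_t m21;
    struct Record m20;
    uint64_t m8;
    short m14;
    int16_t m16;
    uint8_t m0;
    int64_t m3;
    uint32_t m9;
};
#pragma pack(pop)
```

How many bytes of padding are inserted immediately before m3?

Record: c at 0 (size 1, align 1) → ends 1; pad 3 to align 4 for b; b at 4 (size 4, align 4) → ends 8; f at 8 (size 2, align 2) → ends 10; a at 10 (size 1, align 1) → ends 11; h at 11 (size 1, align 1) → ends 12; total 12 bytes, alignment 4
d at 0 (size 2, align 2) → ends 2
m11 at 2 (size 8, align 2) → ends 10
m10 at 10 (size 17, align 1) → ends 27
pad 1 to align 2 for m21
m21 at 28 (size 8, align 2) → ends 36
m20 at 36 (size 12, align 2) → ends 48
m8 at 48 (size 8, align 2) → ends 56
m14 at 56 (size 2, align 2) → ends 58
m16 at 58 (size 2, align 2) → ends 60
m0 at 60 (size 1, align 1) → ends 61
pad 1 to align 2 for m3
m3 at 62 (size 8, align 2) → ends 70

1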